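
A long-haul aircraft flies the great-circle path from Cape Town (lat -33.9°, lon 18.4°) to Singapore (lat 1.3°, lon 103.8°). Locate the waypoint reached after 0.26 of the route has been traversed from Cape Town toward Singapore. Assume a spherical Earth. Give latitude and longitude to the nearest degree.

Convert each endpoint to a unit vector on the sphere (x = cos φ cos λ, y = cos φ sin λ, z = sin φ).
The central angle between the endpoints is δ = arccos(p₁·p₂) ≈ 1.517 rad (86.9°).
Interpolate at f = 0.26 with slerp weights a = sin((1−f)δ)/sin δ ≈ 0.902, b = sin(fδ)/sin δ ≈ 0.385.
p = a·p₁ + b·p₂ ≈ (0.619, 0.610, -0.495); φ = arcsin(p_z) ≈ -29.65°, λ = atan2(p_y, p_x) ≈ 44.58°.

≈ lat -30°, lon 45°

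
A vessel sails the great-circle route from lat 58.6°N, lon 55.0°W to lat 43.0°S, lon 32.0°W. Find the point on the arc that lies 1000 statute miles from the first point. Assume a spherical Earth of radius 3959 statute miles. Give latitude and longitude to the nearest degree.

≈ lat 45°N, lon 49°W

Convert each endpoint to a unit vector on the sphere (x = cos φ cos λ, y = cos φ sin λ, z = sin φ).
The central angle between the endpoints is δ = arccos(p₁·p₂) ≈ 1.804 rad (103.4°). The total great-circle distance is δ·R ≈ 1.804 × 3959 ≈ 7143 mi, so the target fraction is f = 1000/7143 ≈ 0.140.
Interpolate at f ≈ 0.140 with slerp weights a = sin((1−f)δ)/sin δ ≈ 1.028, b = sin(fδ)/sin δ ≈ 0.257.
p = a·p₁ + b·p₂ ≈ (0.466, -0.538, 0.702); φ = arcsin(p_z) ≈ 44.59°, λ = atan2(p_y, p_x) ≈ -49.08°.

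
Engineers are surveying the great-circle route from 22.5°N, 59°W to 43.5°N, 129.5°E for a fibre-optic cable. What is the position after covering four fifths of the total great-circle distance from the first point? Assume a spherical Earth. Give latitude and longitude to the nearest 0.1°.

Write both endpoints as unit vectors p₁, p₂ with components (cos φ cos λ, cos φ sin λ, sin φ).
The central angle between the endpoints is δ = arccos(p₁·p₂) ≈ 1.982 rad (113.5°).
Interpolate at f = 4/5 with slerp weights a = sin((1−f)δ)/sin δ ≈ 0.421, b = sin(fδ)/sin δ ≈ 1.091.
p = a·p₁ + b·p₂ ≈ (-0.303, 0.277, 0.912); φ = arcsin(p_z) ≈ 65.77°, λ = atan2(p_y, p_x) ≈ 137.55°.

≈ 65.8°N, 137.6°E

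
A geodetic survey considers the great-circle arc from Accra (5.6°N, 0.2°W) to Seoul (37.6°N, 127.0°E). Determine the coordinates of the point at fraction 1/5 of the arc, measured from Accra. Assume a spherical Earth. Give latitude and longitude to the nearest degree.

Convert each endpoint to a unit vector on the sphere (x = cos φ cos λ, y = cos φ sin λ, z = sin φ).
The central angle between the endpoints is δ = arccos(p₁·p₂) ≈ 2.001 rad (114.7°).
Interpolate at f = 1/5 with slerp weights a = sin((1−f)δ)/sin δ ≈ 1.100, b = sin(fδ)/sin δ ≈ 0.429.
p = a·p₁ + b·p₂ ≈ (0.890, 0.267, 0.369); φ = arcsin(p_z) ≈ 21.65°, λ = atan2(p_y, p_x) ≈ 16.72°.

≈ 22°N, 17°E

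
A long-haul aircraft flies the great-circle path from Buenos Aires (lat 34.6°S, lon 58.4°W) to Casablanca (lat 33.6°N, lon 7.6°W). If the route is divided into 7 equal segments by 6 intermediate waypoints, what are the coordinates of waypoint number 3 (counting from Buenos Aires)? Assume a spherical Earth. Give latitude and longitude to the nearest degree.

Write both endpoints as unit vectors p₁, p₂ with components (cos φ cos λ, cos φ sin λ, sin φ).
The central angle between the endpoints is δ = arccos(p₁·p₂) ≈ 1.451 rad (83.2°).
Interpolate at f = 3/7 with slerp weights a = sin((1−f)δ)/sin δ ≈ 0.743, b = sin(fδ)/sin δ ≈ 0.587.
p = a·p₁ + b·p₂ ≈ (0.805, -0.585, -0.097); φ = arcsin(p_z) ≈ -5.57°, λ = atan2(p_y, p_x) ≈ -36.03°.

≈ lat 6°S, lon 36°W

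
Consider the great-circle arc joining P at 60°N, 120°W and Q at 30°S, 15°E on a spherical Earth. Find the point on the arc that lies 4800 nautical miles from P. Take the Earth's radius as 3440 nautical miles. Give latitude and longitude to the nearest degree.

≈ 21°N, 13°W

Write both endpoints as unit vectors p₁, p₂ with components (cos φ cos λ, cos φ sin λ, sin φ).
The central angle between the endpoints is δ = arccos(p₁·p₂) ≈ 2.403 rad (137.7°). The total great-circle distance is δ·R ≈ 2.403 × 3440 ≈ 8265 nmi, so the target fraction is f = 4800/8265 ≈ 0.581.
Interpolate at f ≈ 0.581 with slerp weights a = sin((1−f)δ)/sin δ ≈ 1.255, b = sin(fδ)/sin δ ≈ 1.462.
p = a·p₁ + b·p₂ ≈ (0.909, -0.216, 0.356); φ = arcsin(p_z) ≈ 20.86°, λ = atan2(p_y, p_x) ≈ -13.36°.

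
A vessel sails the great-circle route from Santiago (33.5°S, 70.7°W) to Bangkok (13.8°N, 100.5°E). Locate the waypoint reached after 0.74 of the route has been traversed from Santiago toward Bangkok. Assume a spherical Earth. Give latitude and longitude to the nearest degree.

≈ 25°S, 86°E

Convert each endpoint to a unit vector on the sphere (x = cos φ cos λ, y = cos φ sin λ, z = sin φ).
The central angle between the endpoints is δ = arccos(p₁·p₂) ≈ 2.771 rad (158.7°).
Interpolate at f = 0.74 with slerp weights a = sin((1−f)δ)/sin δ ≈ 1.819, b = sin(fδ)/sin δ ≈ 2.447.
p = a·p₁ + b·p₂ ≈ (0.068, 0.905, -0.420); φ = arcsin(p_z) ≈ -24.86°, λ = atan2(p_y, p_x) ≈ 85.68°.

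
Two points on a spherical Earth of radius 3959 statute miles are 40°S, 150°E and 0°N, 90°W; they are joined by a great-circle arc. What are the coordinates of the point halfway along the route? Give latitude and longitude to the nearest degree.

From cos δ = sin φ₁ sin φ₂ + cos φ₁ cos φ₂ cos Δλ, the central angle is δ ≈ 1.964 rad (112.5°).
Interpolate at f = 1/2 with slerp weights a = sin((1−f)δ)/sin δ ≈ 0.900, b = sin(fδ)/sin δ ≈ 0.900.
p = a·p₁ + b·p₂ ≈ (-0.597, -0.555, -0.579); φ = arcsin(p_z) ≈ -35.36°, λ = atan2(p_y, p_x) ≈ -137.08°.

≈ 35°S, 137°W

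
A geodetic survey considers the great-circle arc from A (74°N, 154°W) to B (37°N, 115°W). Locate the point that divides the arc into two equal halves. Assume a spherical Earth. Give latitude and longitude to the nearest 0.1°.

Write both endpoints as unit vectors p₁, p₂ with components (cos φ cos λ, cos φ sin λ, sin φ).
The central angle between the endpoints is δ = arccos(p₁·p₂) ≈ 0.723 rad (41.4°).
Interpolate at f = 1/2 with slerp weights a = sin((1−f)δ)/sin δ ≈ 0.535, b = sin(fδ)/sin δ ≈ 0.535.
p = a·p₁ + b·p₂ ≈ (-0.313, -0.452, 0.836); φ = arcsin(p_z) ≈ 56.68°, λ = atan2(p_y, p_x) ≈ -124.72°.

≈ (56.7°N, 124.7°W)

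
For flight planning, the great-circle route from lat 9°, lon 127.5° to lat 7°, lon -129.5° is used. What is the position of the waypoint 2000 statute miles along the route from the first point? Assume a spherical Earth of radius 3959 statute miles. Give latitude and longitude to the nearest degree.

≈ lat 12°, lon 157°

The haversine formula gives a central angle δ ≈ 1.774 rad (101.6°) between the endpoints. The total great-circle distance is δ·R ≈ 1.774 × 3959 ≈ 7022 mi, so the target fraction is f = 2000/7022 ≈ 0.285.
Interpolate at f ≈ 0.285 with slerp weights a = sin((1−f)δ)/sin δ ≈ 0.975, b = sin(fδ)/sin δ ≈ 0.494.
p = a·p₁ + b·p₂ ≈ (-0.898, 0.385, 0.213); φ = arcsin(p_z) ≈ 12.28°, λ = atan2(p_y, p_x) ≈ 156.78°.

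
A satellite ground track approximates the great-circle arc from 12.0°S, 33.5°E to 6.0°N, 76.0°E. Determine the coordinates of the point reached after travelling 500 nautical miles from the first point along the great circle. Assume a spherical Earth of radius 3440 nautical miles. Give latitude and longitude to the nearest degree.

≈ 9°S, 41°E

Write both endpoints as unit vectors p₁, p₂ with components (cos φ cos λ, cos φ sin λ, sin φ).
The central angle between the endpoints is δ = arccos(p₁·p₂) ≈ 0.802 rad (45.9°). The total great-circle distance is δ·R ≈ 0.802 × 3440 ≈ 2758 nmi, so the target fraction is f = 500/2758 ≈ 0.181.
Interpolate at f ≈ 0.181 with slerp weights a = sin((1−f)δ)/sin δ ≈ 0.849, b = sin(fδ)/sin δ ≈ 0.202.
p = a·p₁ + b·p₂ ≈ (0.741, 0.653, -0.156); φ = arcsin(p_z) ≈ -8.95°, λ = atan2(p_y, p_x) ≈ 41.38°.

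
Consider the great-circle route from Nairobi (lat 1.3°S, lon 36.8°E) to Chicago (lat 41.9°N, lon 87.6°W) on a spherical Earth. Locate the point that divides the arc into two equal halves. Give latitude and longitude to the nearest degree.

≈ lat 37°N, lon 10°W

Convert each endpoint to a unit vector on the sphere (x = cos φ cos λ, y = cos φ sin λ, z = sin φ).
The central angle between the endpoints is δ = arccos(p₁·p₂) ≈ 2.021 rad (115.8°).
Interpolate at f = 1/2 with slerp weights a = sin((1−f)δ)/sin δ ≈ 0.941, b = sin(fδ)/sin δ ≈ 0.941.
p = a·p₁ + b·p₂ ≈ (0.783, -0.136, 0.607); φ = arcsin(p_z) ≈ 37.39°, λ = atan2(p_y, p_x) ≈ -9.88°.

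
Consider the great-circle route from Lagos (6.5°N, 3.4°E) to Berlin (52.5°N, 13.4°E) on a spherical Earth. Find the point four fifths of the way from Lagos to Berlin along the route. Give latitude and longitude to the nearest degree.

Convert each endpoint to a unit vector on the sphere (x = cos φ cos λ, y = cos φ sin λ, z = sin φ).
The central angle between the endpoints is δ = arccos(p₁·p₂) ≈ 0.816 rad (46.7°).
Interpolate at f = 4/5 with slerp weights a = sin((1−f)δ)/sin δ ≈ 0.223, b = sin(fδ)/sin δ ≈ 0.834.
p = a·p₁ + b·p₂ ≈ (0.715, 0.131, 0.687); φ = arcsin(p_z) ≈ 43.38°, λ = atan2(p_y, p_x) ≈ 10.37°.

≈ 43°N, 10°E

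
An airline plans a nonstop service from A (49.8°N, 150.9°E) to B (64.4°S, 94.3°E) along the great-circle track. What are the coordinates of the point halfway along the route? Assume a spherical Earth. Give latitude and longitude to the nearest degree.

≈ (8°S, 129°E)

Convert each endpoint to a unit vector on the sphere (x = cos φ cos λ, y = cos φ sin λ, z = sin φ).
The central angle between the endpoints is δ = arccos(p₁·p₂) ≈ 2.136 rad (122.4°).
Interpolate at f = 1/2 with slerp weights a = sin((1−f)δ)/sin δ ≈ 1.037, b = sin(fδ)/sin δ ≈ 1.037.
p = a·p₁ + b·p₂ ≈ (-0.619, 0.773, -0.143); φ = arcsin(p_z) ≈ -8.23°, λ = atan2(p_y, p_x) ≈ 128.69°.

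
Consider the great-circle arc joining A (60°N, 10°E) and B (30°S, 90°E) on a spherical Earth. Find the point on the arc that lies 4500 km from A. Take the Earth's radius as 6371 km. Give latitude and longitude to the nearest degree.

Write both endpoints as unit vectors p₁, p₂ with components (cos φ cos λ, cos φ sin λ, sin φ).
The central angle between the endpoints is δ = arccos(p₁·p₂) ≈ 1.937 rad (111.0°). The total great-circle distance is δ·R ≈ 1.937 × 6371 ≈ 12339 km, so the target fraction is f = 4500/12339 ≈ 0.365.
Interpolate at f ≈ 0.365 with slerp weights a = sin((1−f)δ)/sin δ ≈ 1.009, b = sin(fδ)/sin δ ≈ 0.695.
p = a·p₁ + b·p₂ ≈ (0.497, 0.690, 0.527); φ = arcsin(p_z) ≈ 31.78°, λ = atan2(p_y, p_x) ≈ 54.22°.

≈ (32°N, 54°E)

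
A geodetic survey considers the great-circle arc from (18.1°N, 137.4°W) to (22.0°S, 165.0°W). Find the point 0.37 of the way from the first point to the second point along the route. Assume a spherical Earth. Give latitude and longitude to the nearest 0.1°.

The haversine formula gives a central angle δ ≈ 0.844 rad (48.3°) between the endpoints.
Interpolate at f = 0.37 with slerp weights a = sin((1−f)δ)/sin δ ≈ 0.678, b = sin(fδ)/sin δ ≈ 0.411.
p = a·p₁ + b·p₂ ≈ (-0.843, -0.535, 0.057); φ = arcsin(p_z) ≈ 3.25°, λ = atan2(p_y, p_x) ≈ -147.59°.

≈ (3.3°N, 147.6°W)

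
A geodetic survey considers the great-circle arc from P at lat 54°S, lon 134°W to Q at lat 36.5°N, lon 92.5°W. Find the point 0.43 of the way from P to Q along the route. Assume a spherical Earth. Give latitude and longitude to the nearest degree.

≈ lat 16°S, lon 112°W

Convert each endpoint to a unit vector on the sphere (x = cos φ cos λ, y = cos φ sin λ, z = sin φ).
The central angle between the endpoints is δ = arccos(p₁·p₂) ≈ 1.698 rad (97.3°).
Interpolate at f = 0.43 with slerp weights a = sin((1−f)δ)/sin δ ≈ 0.831, b = sin(fδ)/sin δ ≈ 0.673.
p = a·p₁ + b·p₂ ≈ (-0.363, -0.891, -0.272); φ = arcsin(p_z) ≈ -15.78°, λ = atan2(p_y, p_x) ≈ -112.14°.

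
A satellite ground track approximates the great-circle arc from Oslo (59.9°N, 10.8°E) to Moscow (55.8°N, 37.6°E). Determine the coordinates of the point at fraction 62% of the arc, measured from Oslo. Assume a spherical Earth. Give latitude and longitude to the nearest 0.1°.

Write both endpoints as unit vectors p₁, p₂ with components (cos φ cos λ, cos φ sin λ, sin φ).
The central angle between the endpoints is δ = arccos(p₁·p₂) ≈ 0.257 rad (14.7°).
Interpolate at f = 0.62 with slerp weights a = sin((1−f)δ)/sin δ ≈ 0.384, b = sin(fδ)/sin δ ≈ 0.624.
p = a·p₁ + b·p₂ ≈ (0.467, 0.250, 0.848); φ = arcsin(p_z) ≈ 58.01°, λ = atan2(p_y, p_x) ≈ 28.18°.

≈ (58.0°N, 28.2°E)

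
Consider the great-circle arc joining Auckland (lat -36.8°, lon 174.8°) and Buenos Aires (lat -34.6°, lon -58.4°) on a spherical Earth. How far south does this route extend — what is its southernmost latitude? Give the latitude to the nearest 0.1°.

≈ -58.1°

The great circle lies in the plane with unit normal n̂ = (p₁ × p₂)/|p₁ × p₂|.
Here n̂_z ≈ +0.529; the vertex latitude is φ_max = arccos|n̂_z| ≈ 58.1°.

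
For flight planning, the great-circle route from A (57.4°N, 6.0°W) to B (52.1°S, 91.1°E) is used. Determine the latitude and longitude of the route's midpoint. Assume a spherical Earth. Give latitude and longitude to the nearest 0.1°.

From cos δ = sin φ₁ sin φ₂ + cos φ₁ cos φ₂ cos Δλ, the central angle is δ ≈ 2.354 rad (134.9°).
Interpolate at f = 1/2 with slerp weights a = sin((1−f)δ)/sin δ ≈ 1.303, b = sin(fδ)/sin δ ≈ 1.303.
p = a·p₁ + b·p₂ ≈ (0.683, 0.727, 0.070); φ = arcsin(p_z) ≈ 3.99°, λ = atan2(p_y, p_x) ≈ 46.79°.

≈ (4.0°N, 46.8°E)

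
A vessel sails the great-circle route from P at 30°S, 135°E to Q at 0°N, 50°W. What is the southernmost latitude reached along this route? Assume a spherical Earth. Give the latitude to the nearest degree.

≈ 81°S

The great circle lies in the plane with unit normal n̂ = (p₁ × p₂)/|p₁ × p₂|.
Here n̂_z ≈ +0.149; the vertex latitude is φ_max = arccos|n̂_z| ≈ 81.4°.
Check via Clairaut: cos φ_max = |cos φ₁| · sin C = cos(30.0°)·sin(170.1°) ≈ 0.149, again giving ≈ 81.4°.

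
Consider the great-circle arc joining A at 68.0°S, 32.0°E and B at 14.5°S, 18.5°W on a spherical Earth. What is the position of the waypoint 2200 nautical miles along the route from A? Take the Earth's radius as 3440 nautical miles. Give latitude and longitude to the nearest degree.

≈ 39°S, 8°W

Convert each endpoint to a unit vector on the sphere (x = cos φ cos λ, y = cos φ sin λ, z = sin φ).
The central angle between the endpoints is δ = arccos(p₁·p₂) ≈ 1.090 rad (62.4°). The total great-circle distance is δ·R ≈ 1.090 × 3440 ≈ 3748 nmi, so the target fraction is f = 2200/3748 ≈ 0.587.
Interpolate at f ≈ 0.587 with slerp weights a = sin((1−f)δ)/sin δ ≈ 0.491, b = sin(fδ)/sin δ ≈ 0.673.
p = a·p₁ + b·p₂ ≈ (0.774, -0.109, -0.624); φ = arcsin(p_z) ≈ -38.58°, λ = atan2(p_y, p_x) ≈ -8.05°.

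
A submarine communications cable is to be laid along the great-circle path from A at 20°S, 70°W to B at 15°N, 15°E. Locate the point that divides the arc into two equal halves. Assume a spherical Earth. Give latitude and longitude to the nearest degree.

≈ 3°S, 27°W

Convert each endpoint to a unit vector on the sphere (x = cos φ cos λ, y = cos φ sin λ, z = sin φ).
The central angle between the endpoints is δ = arccos(p₁·p₂) ≈ 1.580 rad (90.5°).
Interpolate at f = 1/2 with slerp weights a = sin((1−f)δ)/sin δ ≈ 0.710, b = sin(fδ)/sin δ ≈ 0.710.
p = a·p₁ + b·p₂ ≈ (0.891, -0.450, -0.059); φ = arcsin(p_z) ≈ -3.39°, λ = atan2(p_y, p_x) ≈ -26.78°.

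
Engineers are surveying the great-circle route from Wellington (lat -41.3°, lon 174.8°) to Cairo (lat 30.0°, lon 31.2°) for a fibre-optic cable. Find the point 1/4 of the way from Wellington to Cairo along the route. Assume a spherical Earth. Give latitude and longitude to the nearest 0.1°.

≈ lat -36.8°, lon 126.7°

The haversine formula gives a central angle δ ≈ 2.594 rad (148.6°) between the endpoints.
Interpolate at f = 1/4 with slerp weights a = sin((1−f)δ)/sin δ ≈ 1.787, b = sin(fδ)/sin δ ≈ 1.160.
p = a·p₁ + b·p₂ ≈ (-0.478, 0.642, -0.600); φ = arcsin(p_z) ≈ -36.84°, λ = atan2(p_y, p_x) ≈ 126.67°.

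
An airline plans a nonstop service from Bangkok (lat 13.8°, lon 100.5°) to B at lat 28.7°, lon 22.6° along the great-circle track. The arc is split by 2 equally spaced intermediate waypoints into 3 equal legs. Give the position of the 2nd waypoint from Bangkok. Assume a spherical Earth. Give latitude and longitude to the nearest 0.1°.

Write both endpoints as unit vectors p₁, p₂ with components (cos φ cos λ, cos φ sin λ, sin φ).
The central angle between the endpoints is δ = arccos(p₁·p₂) ≈ 1.273 rad (73.0°).
Interpolate at f = 2/3 with slerp weights a = sin((1−f)δ)/sin δ ≈ 0.431, b = sin(fδ)/sin δ ≈ 0.785.
p = a·p₁ + b·p₂ ≈ (0.559, 0.676, 0.480); φ = arcsin(p_z) ≈ 28.67°, λ = atan2(p_y, p_x) ≈ 50.38°.

≈ lat 28.7°, lon 50.4°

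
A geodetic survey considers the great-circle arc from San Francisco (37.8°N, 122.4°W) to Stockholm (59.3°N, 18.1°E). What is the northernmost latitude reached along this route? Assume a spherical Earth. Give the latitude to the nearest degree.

≈ 75°N

The great circle lies in the plane with unit normal n̂ = (p₁ × p₂)/|p₁ × p₂|.
Here n̂_z ≈ +0.263; the vertex latitude is φ_max = arccos|n̂_z| ≈ 74.8°.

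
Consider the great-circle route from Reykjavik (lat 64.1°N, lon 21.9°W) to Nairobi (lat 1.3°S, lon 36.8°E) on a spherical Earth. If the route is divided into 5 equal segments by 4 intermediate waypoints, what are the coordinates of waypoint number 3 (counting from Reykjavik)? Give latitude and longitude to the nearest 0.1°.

The haversine formula gives a central angle δ ≈ 1.363 rad (78.1°) between the endpoints.
Interpolate at f = 3/5 with slerp weights a = sin((1−f)δ)/sin δ ≈ 0.530, b = sin(fδ)/sin δ ≈ 0.746.
p = a·p₁ + b·p₂ ≈ (0.812, 0.360, 0.460); φ = arcsin(p_z) ≈ 27.37°, λ = atan2(p_y, p_x) ≈ 23.93°.

≈ lat 27.4°N, lon 23.9°E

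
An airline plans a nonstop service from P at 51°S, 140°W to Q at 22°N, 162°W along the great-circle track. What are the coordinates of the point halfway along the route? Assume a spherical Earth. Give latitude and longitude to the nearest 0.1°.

≈ 14.7°S, 153.1°W

Write both endpoints as unit vectors p₁, p₂ with components (cos φ cos λ, cos φ sin λ, sin φ).
The central angle between the endpoints is δ = arccos(p₁·p₂) ≈ 1.318 rad (75.5°).
Interpolate at f = 1/2 with slerp weights a = sin((1−f)δ)/sin δ ≈ 0.632, b = sin(fδ)/sin δ ≈ 0.632.
p = a·p₁ + b·p₂ ≈ (-0.863, -0.437, -0.255); φ = arcsin(p_z) ≈ -14.75°, λ = atan2(p_y, p_x) ≈ -153.13°.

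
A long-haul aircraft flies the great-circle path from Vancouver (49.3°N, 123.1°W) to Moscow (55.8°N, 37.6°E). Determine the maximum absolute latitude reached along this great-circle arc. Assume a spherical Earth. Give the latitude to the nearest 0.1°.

≈ 82.7°N

The great circle lies in the plane with unit normal n̂ = (p₁ × p₂)/|p₁ × p₂|.
Here n̂_z ≈ +0.126; the vertex latitude is φ_max = arccos|n̂_z| ≈ 82.7°.
Check via Clairaut: cos φ_max = |cos φ₁| · sin C = cos(49.3°)·sin(11.2°) ≈ 0.126, again giving ≈ 82.7°.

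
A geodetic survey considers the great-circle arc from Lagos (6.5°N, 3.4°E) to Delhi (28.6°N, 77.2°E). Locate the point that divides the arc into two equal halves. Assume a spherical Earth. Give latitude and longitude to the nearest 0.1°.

≈ 21.6°N, 37.6°E

Write both endpoints as unit vectors p₁, p₂ with components (cos φ cos λ, cos φ sin λ, sin φ).
The central angle between the endpoints is δ = arccos(p₁·p₂) ≈ 1.269 rad (72.7°).
Interpolate at f = 1/2 with slerp weights a = sin((1−f)δ)/sin δ ≈ 0.621, b = sin(fδ)/sin δ ≈ 0.621.
p = a·p₁ + b·p₂ ≈ (0.736, 0.568, 0.367); φ = arcsin(p_z) ≈ 21.56°, λ = atan2(p_y, p_x) ≈ 37.65°.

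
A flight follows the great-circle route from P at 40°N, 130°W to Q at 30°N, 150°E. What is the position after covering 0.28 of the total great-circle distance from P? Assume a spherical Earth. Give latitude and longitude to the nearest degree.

Write both endpoints as unit vectors p₁, p₂ with components (cos φ cos λ, cos φ sin λ, sin φ).
The central angle between the endpoints is δ = arccos(p₁·p₂) ≈ 1.119 rad (64.1°).
Interpolate at f = 0.28 with slerp weights a = sin((1−f)δ)/sin δ ≈ 0.802, b = sin(fδ)/sin δ ≈ 0.343.
p = a·p₁ + b·p₂ ≈ (-0.652, -0.322, 0.687); φ = arcsin(p_z) ≈ 43.37°, λ = atan2(p_y, p_x) ≈ -153.70°.

≈ 43°N, 154°W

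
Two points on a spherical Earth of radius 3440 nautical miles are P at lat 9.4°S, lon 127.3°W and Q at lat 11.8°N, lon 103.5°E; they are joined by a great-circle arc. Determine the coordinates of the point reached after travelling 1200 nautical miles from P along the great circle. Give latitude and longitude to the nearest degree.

Write both endpoints as unit vectors p₁, p₂ with components (cos φ cos λ, cos φ sin λ, sin φ).
The central angle between the endpoints is δ = arccos(p₁·p₂) ≈ 2.270 rad (130.1°). The total great-circle distance is δ·R ≈ 2.270 × 3440 ≈ 7810 nmi, so the target fraction is f = 1200/7810 ≈ 0.154.
Interpolate at f ≈ 0.154 with slerp weights a = sin((1−f)δ)/sin δ ≈ 1.227, b = sin(fδ)/sin δ ≈ 0.447.
p = a·p₁ + b·p₂ ≈ (-0.836, -0.538, -0.109); φ = arcsin(p_z) ≈ -6.26°, λ = atan2(p_y, p_x) ≈ -147.23°.

≈ lat 6°S, lon 147°W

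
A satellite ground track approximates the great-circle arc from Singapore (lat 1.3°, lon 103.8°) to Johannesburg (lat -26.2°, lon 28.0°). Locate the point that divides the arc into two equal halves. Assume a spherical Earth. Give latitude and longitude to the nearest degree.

≈ lat -16°, lon 68°

The haversine formula gives a central angle δ ≈ 1.359 rad (77.9°) between the endpoints.
Interpolate at f = 1/2 with slerp weights a = sin((1−f)δ)/sin δ ≈ 0.643, b = sin(fδ)/sin δ ≈ 0.643.
p = a·p₁ + b·p₂ ≈ (0.356, 0.895, -0.269); φ = arcsin(p_z) ≈ -15.62°, λ = atan2(p_y, p_x) ≈ 68.31°.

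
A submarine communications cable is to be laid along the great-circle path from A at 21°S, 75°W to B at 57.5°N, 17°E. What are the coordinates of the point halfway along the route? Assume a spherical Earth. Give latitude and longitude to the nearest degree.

≈ 25°N, 45°W

Write both endpoints as unit vectors p₁, p₂ with components (cos φ cos λ, cos φ sin λ, sin φ).
The central angle between the endpoints is δ = arccos(p₁·p₂) ≈ 1.896 rad (108.6°).
Interpolate at f = 1/2 with slerp weights a = sin((1−f)δ)/sin δ ≈ 0.857, b = sin(fδ)/sin δ ≈ 0.857.
p = a·p₁ + b·p₂ ≈ (0.648, -0.638, 0.416); φ = arcsin(p_z) ≈ 24.57°, λ = atan2(p_y, p_x) ≈ -44.59°.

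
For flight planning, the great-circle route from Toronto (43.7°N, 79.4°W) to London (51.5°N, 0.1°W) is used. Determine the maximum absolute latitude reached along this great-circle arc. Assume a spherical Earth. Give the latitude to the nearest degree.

≈ 56°N

The great circle lies in the plane with unit normal n̂ = (p₁ × p₂)/|p₁ × p₂|.
Here n̂_z ≈ +0.566; the vertex latitude is φ_max = arccos|n̂_z| ≈ 55.5°.
Check via Clairaut: cos φ_max = |cos φ₁| · sin C = cos(43.7°)·sin(51.5°) ≈ 0.566, again giving ≈ 55.5°.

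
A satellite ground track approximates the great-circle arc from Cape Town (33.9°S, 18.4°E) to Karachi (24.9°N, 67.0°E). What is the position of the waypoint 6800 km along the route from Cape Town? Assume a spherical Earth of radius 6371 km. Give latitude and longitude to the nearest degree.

Write both endpoints as unit vectors p₁, p₂ with components (cos φ cos λ, cos φ sin λ, sin φ).
The central angle between the endpoints is δ = arccos(p₁·p₂) ≈ 1.305 rad (74.7°). The total great-circle distance is δ·R ≈ 1.305 × 6371 ≈ 8312 km, so the target fraction is f = 6800/8312 ≈ 0.818.
Interpolate at f ≈ 0.818 with slerp weights a = sin((1−f)δ)/sin δ ≈ 0.244, b = sin(fδ)/sin δ ≈ 0.908.
p = a·p₁ + b·p₂ ≈ (0.514, 0.822, 0.246); φ = arcsin(p_z) ≈ 14.26°, λ = atan2(p_y, p_x) ≈ 58.00°.

≈ (14°N, 58°E)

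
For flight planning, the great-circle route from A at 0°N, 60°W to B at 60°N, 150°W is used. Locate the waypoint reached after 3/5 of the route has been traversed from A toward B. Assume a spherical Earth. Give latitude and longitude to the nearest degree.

≈ 44°N, 95°W

The haversine formula gives a central angle δ ≈ 1.571 rad (90.0°) between the endpoints.
Interpolate at f = 3/5 with slerp weights a = sin((1−f)δ)/sin δ ≈ 0.588, b = sin(fδ)/sin δ ≈ 0.809.
p = a·p₁ + b·p₂ ≈ (-0.056, -0.711, 0.701); φ = arcsin(p_z) ≈ 44.48°, λ = atan2(p_y, p_x) ≈ -94.54°.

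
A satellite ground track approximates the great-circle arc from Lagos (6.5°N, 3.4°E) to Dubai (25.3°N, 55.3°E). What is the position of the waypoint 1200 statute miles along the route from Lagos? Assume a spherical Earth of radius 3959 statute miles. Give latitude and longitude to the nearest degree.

≈ 14°N, 19°E

Write both endpoints as unit vectors p₁, p₂ with components (cos φ cos λ, cos φ sin λ, sin φ).
The central angle between the endpoints is δ = arccos(p₁·p₂) ≈ 0.924 rad (52.9°). The total great-circle distance is δ·R ≈ 0.924 × 3959 ≈ 3658 mi, so the target fraction is f = 1200/3658 ≈ 0.328.
Interpolate at f ≈ 0.328 with slerp weights a = sin((1−f)δ)/sin δ ≈ 0.729, b = sin(fδ)/sin δ ≈ 0.374.
p = a·p₁ + b·p₂ ≈ (0.916, 0.321, 0.242); φ = arcsin(p_z) ≈ 14.03°, λ = atan2(p_y, p_x) ≈ 19.32°.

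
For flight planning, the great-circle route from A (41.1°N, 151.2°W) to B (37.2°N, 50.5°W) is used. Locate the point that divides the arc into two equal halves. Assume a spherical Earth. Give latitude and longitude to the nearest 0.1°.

≈ (51.9°N, 98.9°W)

From cos δ = sin φ₁ sin φ₂ + cos φ₁ cos φ₂ cos Δλ, the central angle is δ ≈ 1.281 rad (73.4°).
Interpolate at f = 1/2 with slerp weights a = sin((1−f)δ)/sin δ ≈ 0.624, b = sin(fδ)/sin δ ≈ 0.624.
p = a·p₁ + b·p₂ ≈ (-0.096, -0.610, 0.787); φ = arcsin(p_z) ≈ 51.90°, λ = atan2(p_y, p_x) ≈ -98.93°.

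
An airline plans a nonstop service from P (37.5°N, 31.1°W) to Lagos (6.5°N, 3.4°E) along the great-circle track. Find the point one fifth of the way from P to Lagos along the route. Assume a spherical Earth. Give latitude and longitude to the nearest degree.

Convert each endpoint to a unit vector on the sphere (x = cos φ cos λ, y = cos φ sin λ, z = sin φ).
The central angle between the endpoints is δ = arccos(p₁·p₂) ≈ 0.769 rad (44.1°).
Interpolate at f = 1/5 with slerp weights a = sin((1−f)δ)/sin δ ≈ 0.830, b = sin(fδ)/sin δ ≈ 0.220.
p = a·p₁ + b·p₂ ≈ (0.782, -0.327, 0.530); φ = arcsin(p_z) ≈ 32.02°, λ = atan2(p_y, p_x) ≈ -22.69°.

≈ (32°N, 23°W)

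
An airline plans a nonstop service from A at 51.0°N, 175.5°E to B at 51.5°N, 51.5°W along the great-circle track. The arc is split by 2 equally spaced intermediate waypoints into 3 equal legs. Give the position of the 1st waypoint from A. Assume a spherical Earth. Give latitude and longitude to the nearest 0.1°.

≈ 68.7°N, 152.6°W

Convert each endpoint to a unit vector on the sphere (x = cos φ cos λ, y = cos φ sin λ, z = sin φ).
The central angle between the endpoints is δ = arccos(p₁·p₂) ≈ 1.223 rad (70.1°).
Interpolate at f = 1/3 with slerp weights a = sin((1−f)δ)/sin δ ≈ 0.774, b = sin(fδ)/sin δ ≈ 0.422.
p = a·p₁ + b·p₂ ≈ (-0.322, -0.167, 0.932); φ = arcsin(p_z) ≈ 68.71°, λ = atan2(p_y, p_x) ≈ -152.58°.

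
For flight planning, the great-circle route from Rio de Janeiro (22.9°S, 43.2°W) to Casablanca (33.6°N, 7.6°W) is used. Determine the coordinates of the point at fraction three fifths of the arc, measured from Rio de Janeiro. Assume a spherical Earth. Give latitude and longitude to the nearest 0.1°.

≈ 11.3°N, 23.0°W

From cos δ = sin φ₁ sin φ₂ + cos φ₁ cos φ₂ cos Δλ, the central angle is δ ≈ 1.150 rad (65.9°).
Interpolate at f = 3/5 with slerp weights a = sin((1−f)δ)/sin δ ≈ 0.486, b = sin(fδ)/sin δ ≈ 0.697.
p = a·p₁ + b·p₂ ≈ (0.902, -0.384, 0.197); φ = arcsin(p_z) ≈ 11.34°, λ = atan2(p_y, p_x) ≈ -23.03°.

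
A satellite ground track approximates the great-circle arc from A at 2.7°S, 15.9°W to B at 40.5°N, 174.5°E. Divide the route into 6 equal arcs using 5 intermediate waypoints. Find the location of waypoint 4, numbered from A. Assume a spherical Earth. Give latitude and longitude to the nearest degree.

Convert each endpoint to a unit vector on the sphere (x = cos φ cos λ, y = cos φ sin λ, z = sin φ).
The central angle between the endpoints is δ = arccos(p₁·p₂) ≈ 2.462 rad (141.0°).
Interpolate at f = 4/6 with slerp weights a = sin((1−f)δ)/sin δ ≈ 1.164, b = sin(fδ)/sin δ ≈ 1.587.
p = a·p₁ + b·p₂ ≈ (-0.083, -0.203, 0.976); φ = arcsin(p_z) ≈ 77.34°, λ = atan2(p_y, p_x) ≈ -112.29°.

≈ 77°N, 112°W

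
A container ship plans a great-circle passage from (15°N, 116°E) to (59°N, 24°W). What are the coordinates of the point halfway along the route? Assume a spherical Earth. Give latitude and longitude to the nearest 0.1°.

≈ (59.4°N, 85.9°E)

Write both endpoints as unit vectors p₁, p₂ with components (cos φ cos λ, cos φ sin λ, sin φ).
The central angle between the endpoints is δ = arccos(p₁·p₂) ≈ 1.731 rad (99.2°).
Interpolate at f = 1/2 with slerp weights a = sin((1−f)δ)/sin δ ≈ 0.771, b = sin(fδ)/sin δ ≈ 0.771.
p = a·p₁ + b·p₂ ≈ (0.036, 0.508, 0.861); φ = arcsin(p_z) ≈ 59.39°, λ = atan2(p_y, p_x) ≈ 85.91°.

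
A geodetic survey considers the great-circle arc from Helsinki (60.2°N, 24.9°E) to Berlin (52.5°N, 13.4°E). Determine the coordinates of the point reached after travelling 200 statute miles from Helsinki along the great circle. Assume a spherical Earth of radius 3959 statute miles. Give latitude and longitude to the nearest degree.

≈ 58°N, 21°E

From cos δ = sin φ₁ sin φ₂ + cos φ₁ cos φ₂ cos Δλ, the central angle is δ ≈ 0.174 rad (10.0°). The total great-circle distance is δ·R ≈ 0.174 × 3959 ≈ 689 mi, so the target fraction is f = 200/689 ≈ 0.290.
Interpolate at f ≈ 0.290 with slerp weights a = sin((1−f)δ)/sin δ ≈ 0.711, b = sin(fδ)/sin δ ≈ 0.292.
p = a·p₁ + b·p₂ ≈ (0.493, 0.190, 0.849); φ = arcsin(p_z) ≈ 58.08°, λ = atan2(p_y, p_x) ≈ 21.06°.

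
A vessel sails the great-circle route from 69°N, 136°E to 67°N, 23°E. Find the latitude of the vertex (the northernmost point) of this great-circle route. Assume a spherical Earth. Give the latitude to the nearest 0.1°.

≈ 77.5°N

The great circle lies in the plane with unit normal n̂ = (p₁ × p₂)/|p₁ × p₂|.
Here n̂_z ≈ -0.217; the vertex latitude is φ_max = arccos|n̂_z| ≈ 77.5°.
Check via Clairaut: cos φ_max = |cos φ₁| · sin C = cos(69.0°)·sin(37.3°) ≈ 0.217, again giving ≈ 77.5°.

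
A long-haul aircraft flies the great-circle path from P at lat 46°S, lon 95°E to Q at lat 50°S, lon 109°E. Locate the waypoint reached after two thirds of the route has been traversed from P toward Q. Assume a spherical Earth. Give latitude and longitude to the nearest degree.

Write both endpoints as unit vectors p₁, p₂ with components (cos φ cos λ, cos φ sin λ, sin φ).
The central angle between the endpoints is δ = arccos(p₁·p₂) ≈ 0.177 rad (10.2°).
Interpolate at f = 2/3 with slerp weights a = sin((1−f)δ)/sin δ ≈ 0.335, b = sin(fδ)/sin δ ≈ 0.669.
p = a·p₁ + b·p₂ ≈ (-0.160, 0.638, -0.753); φ = arcsin(p_z) ≈ -48.86°, λ = atan2(p_y, p_x) ≈ 104.09°.

≈ lat 49°S, lon 104°E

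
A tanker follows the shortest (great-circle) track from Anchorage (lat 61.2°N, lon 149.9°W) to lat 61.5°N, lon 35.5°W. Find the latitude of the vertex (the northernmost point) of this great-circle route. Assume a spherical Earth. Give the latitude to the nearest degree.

≈ 74°N

The great circle lies in the plane with unit normal n̂ = (p₁ × p₂)/|p₁ × p₂|.
Here n̂_z ≈ +0.284; the vertex latitude is φ_max = arccos|n̂_z| ≈ 73.5°.
Check via Clairaut: cos φ_max = |cos φ₁| · sin C = cos(61.2°)·sin(36.1°) ≈ 0.284, again giving ≈ 73.5°.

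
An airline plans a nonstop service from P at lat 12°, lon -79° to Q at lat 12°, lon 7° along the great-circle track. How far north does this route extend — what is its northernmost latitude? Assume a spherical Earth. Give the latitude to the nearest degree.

The great circle lies in the plane with unit normal n̂ = (p₁ × p₂)/|p₁ × p₂|.
Here n̂_z ≈ +0.960; the vertex latitude is φ_max = arccos|n̂_z| ≈ 16.2°.

≈ 16°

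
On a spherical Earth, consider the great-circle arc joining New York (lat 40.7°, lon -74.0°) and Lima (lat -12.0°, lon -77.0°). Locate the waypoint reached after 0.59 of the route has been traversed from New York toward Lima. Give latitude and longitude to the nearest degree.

≈ lat 10°, lon -76°

Write both endpoints as unit vectors p₁, p₂ with components (cos φ cos λ, cos φ sin λ, sin φ).
The central angle between the endpoints is δ = arccos(p₁·p₂) ≈ 0.921 rad (52.8°).
Interpolate at f = 0.59 with slerp weights a = sin((1−f)δ)/sin δ ≈ 0.463, b = sin(fδ)/sin δ ≈ 0.649.
p = a·p₁ + b·p₂ ≈ (0.240, -0.956, 0.167); φ = arcsin(p_z) ≈ 9.61°, λ = atan2(p_y, p_x) ≈ -75.93°.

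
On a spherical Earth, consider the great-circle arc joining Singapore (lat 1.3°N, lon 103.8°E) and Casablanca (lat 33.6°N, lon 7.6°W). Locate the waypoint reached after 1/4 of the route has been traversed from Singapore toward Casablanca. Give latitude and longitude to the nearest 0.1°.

The haversine formula gives a central angle δ ≈ 1.866 rad (106.9°) between the endpoints.
Interpolate at f = 1/4 with slerp weights a = sin((1−f)δ)/sin δ ≈ 1.030, b = sin(fδ)/sin δ ≈ 0.470.
p = a·p₁ + b·p₂ ≈ (0.143, 0.948, 0.284); φ = arcsin(p_z) ≈ 16.47°, λ = atan2(p_y, p_x) ≈ 81.45°.

≈ lat 16.5°N, lon 81.4°E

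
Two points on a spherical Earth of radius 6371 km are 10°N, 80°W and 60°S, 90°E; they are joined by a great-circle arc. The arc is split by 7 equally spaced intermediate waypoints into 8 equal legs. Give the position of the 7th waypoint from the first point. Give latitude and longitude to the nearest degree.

Convert each endpoint to a unit vector on the sphere (x = cos φ cos λ, y = cos φ sin λ, z = sin φ).
The central angle between the endpoints is δ = arccos(p₁·p₂) ≈ 2.259 rad (129.4°).
Interpolate at f = 7/8 with slerp weights a = sin((1−f)δ)/sin δ ≈ 0.361, b = sin(fδ)/sin δ ≈ 1.190.
p = a·p₁ + b·p₂ ≈ (0.062, 0.245, -0.968); φ = arcsin(p_z) ≈ -75.37°, λ = atan2(p_y, p_x) ≈ 75.86°.

≈ 75°S, 76°E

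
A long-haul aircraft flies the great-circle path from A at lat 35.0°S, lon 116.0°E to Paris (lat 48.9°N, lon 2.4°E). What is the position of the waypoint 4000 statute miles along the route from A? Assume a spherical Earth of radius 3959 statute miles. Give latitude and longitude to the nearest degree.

Write both endpoints as unit vectors p₁, p₂ with components (cos φ cos λ, cos φ sin λ, sin φ).
The central angle between the endpoints is δ = arccos(p₁·p₂) ≈ 2.276 rad (130.4°). The total great-circle distance is δ·R ≈ 2.276 × 3959 ≈ 9009 mi, so the target fraction is f = 4000/9009 ≈ 0.444.
Interpolate at f ≈ 0.444 with slerp weights a = sin((1−f)δ)/sin δ ≈ 1.252, b = sin(fδ)/sin δ ≈ 1.112.
p = a·p₁ + b·p₂ ≈ (0.281, 0.952, 0.120); φ = arcsin(p_z) ≈ 6.88°, λ = atan2(p_y, p_x) ≈ 73.57°.

≈ lat 7°N, lon 74°E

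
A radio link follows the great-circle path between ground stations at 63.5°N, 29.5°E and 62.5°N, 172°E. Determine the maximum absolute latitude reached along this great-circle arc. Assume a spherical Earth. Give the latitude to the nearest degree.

≈ 81°N

The great circle lies in the plane with unit normal n̂ = (p₁ × p₂)/|p₁ × p₂|.
Here n̂_z ≈ +0.162; the vertex latitude is φ_max = arccos|n̂_z| ≈ 80.7°.
Check via Clairaut: cos φ_max = |cos φ₁| · sin C = cos(63.5°)·sin(21.2°) ≈ 0.162, again giving ≈ 80.7°.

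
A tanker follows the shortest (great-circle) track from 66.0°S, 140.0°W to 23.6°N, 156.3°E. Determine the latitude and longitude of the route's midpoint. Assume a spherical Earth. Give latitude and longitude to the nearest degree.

Convert each endpoint to a unit vector on the sphere (x = cos φ cos λ, y = cos φ sin λ, z = sin φ).
The central angle between the endpoints is δ = arccos(p₁·p₂) ≈ 1.773 rad (101.6°).
Interpolate at f = 1/2 with slerp weights a = sin((1−f)δ)/sin δ ≈ 0.791, b = sin(fδ)/sin δ ≈ 0.791.
p = a·p₁ + b·p₂ ≈ (-0.910, 0.085, -0.406); φ = arcsin(p_z) ≈ -23.95°, λ = atan2(p_y, p_x) ≈ 174.69°.

≈ 24°S, 175°E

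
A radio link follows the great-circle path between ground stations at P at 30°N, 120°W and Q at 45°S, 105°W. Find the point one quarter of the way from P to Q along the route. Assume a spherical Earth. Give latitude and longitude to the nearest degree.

≈ 11°N, 116°W

Write both endpoints as unit vectors p₁, p₂ with components (cos φ cos λ, cos φ sin λ, sin φ).
The central angle between the endpoints is δ = arccos(p₁·p₂) ≈ 1.331 rad (76.2°).
Interpolate at f = 1/4 with slerp weights a = sin((1−f)δ)/sin δ ≈ 0.865, b = sin(fδ)/sin δ ≈ 0.336.
p = a·p₁ + b·p₂ ≈ (-0.436, -0.879, 0.195); φ = arcsin(p_z) ≈ 11.24°, λ = atan2(p_y, p_x) ≈ -116.40°.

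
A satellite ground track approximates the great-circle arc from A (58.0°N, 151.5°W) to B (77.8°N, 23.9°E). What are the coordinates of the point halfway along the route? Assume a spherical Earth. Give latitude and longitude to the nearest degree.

Write both endpoints as unit vectors p₁, p₂ with components (cos φ cos λ, cos φ sin λ, sin φ).
The central angle between the endpoints is δ = arccos(p₁·p₂) ≈ 0.771 rad (44.2°).
Interpolate at f = 1/2 with slerp weights a = sin((1−f)δ)/sin δ ≈ 0.540, b = sin(fδ)/sin δ ≈ 0.540.
p = a·p₁ + b·p₂ ≈ (-0.147, -0.090, 0.985); φ = arcsin(p_z) ≈ 80.07°, λ = atan2(p_y, p_x) ≈ -148.46°.

≈ (80°N, 148°W)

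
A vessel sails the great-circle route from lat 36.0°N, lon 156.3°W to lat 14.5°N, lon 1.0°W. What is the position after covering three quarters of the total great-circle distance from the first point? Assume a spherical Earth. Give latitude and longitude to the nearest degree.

From cos δ = sin φ₁ sin φ₂ + cos φ₁ cos φ₂ cos Δλ, the central angle is δ ≈ 2.171 rad (124.4°).
Interpolate at f = 3/4 with slerp weights a = sin((1−f)δ)/sin δ ≈ 0.626, b = sin(fδ)/sin δ ≈ 1.209.
p = a·p₁ + b·p₂ ≈ (0.707, -0.224, 0.671); φ = arcsin(p_z) ≈ 42.11°, λ = atan2(p_y, p_x) ≈ -17.56°.

≈ lat 42°N, lon 18°W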